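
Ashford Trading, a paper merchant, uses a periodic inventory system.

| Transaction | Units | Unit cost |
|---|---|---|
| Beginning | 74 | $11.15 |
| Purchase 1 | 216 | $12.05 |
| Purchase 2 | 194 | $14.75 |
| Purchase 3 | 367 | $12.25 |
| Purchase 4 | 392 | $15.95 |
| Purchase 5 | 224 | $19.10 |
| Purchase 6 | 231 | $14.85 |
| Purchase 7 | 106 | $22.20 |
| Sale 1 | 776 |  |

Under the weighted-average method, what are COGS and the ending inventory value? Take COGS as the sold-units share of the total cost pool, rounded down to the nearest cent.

COGS = $11,656.99; ending inventory = $15,442.51

Sale 1, sell 776: 776/1804 × $27,099.50 → $11,656.99
Ending inventory (cost pool remaining) = $15,442.51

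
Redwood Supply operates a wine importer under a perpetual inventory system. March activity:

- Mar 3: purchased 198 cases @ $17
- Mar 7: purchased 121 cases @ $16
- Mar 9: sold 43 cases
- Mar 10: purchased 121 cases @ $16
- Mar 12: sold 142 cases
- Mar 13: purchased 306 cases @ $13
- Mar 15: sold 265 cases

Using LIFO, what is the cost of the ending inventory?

Ending inventory = $4,811

Mar 9, 43 sold [LIFO — newest first]: 43 @ $16 = $688
Mar 12, 142 sold [LIFO — newest first]: 121 @ $16 + 21 @ $16 = $2,272
Mar 15, 265 sold [LIFO — newest first]: 265 @ $13 = $3,445
Total COGS = $688 + $2,272 + $3,445 = $6,405
Ending inventory: 198 @ $17 + 57 @ $16 + 41 @ $13 = $4,811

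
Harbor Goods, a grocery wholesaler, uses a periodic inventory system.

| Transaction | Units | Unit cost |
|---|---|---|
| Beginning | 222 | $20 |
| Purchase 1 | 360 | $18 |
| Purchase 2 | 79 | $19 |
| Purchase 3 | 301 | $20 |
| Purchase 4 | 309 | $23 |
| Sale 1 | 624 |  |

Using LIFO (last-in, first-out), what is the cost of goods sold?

COGS = $13,393

Sale 1 (624) [LIFO — newest first]: 309 @ $23 + 301 @ $20 + 14 @ $19 = $13,393
Ending inventory: 222 @ $20 + 360 @ $18 + 65 @ $19 = $12,155
Check: goods available $25,548 = COGS $13,393 + ending $12,155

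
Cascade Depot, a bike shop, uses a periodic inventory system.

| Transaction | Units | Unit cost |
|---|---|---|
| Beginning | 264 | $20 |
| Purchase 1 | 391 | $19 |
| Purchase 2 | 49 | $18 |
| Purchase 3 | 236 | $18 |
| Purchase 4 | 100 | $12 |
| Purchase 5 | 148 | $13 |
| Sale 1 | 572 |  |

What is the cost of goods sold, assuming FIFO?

Sale 1 (572) [FIFO — oldest first]: 264 @ $20 + 308 @ $19 = $11,132
Ending inventory: 83 @ $19 + 49 @ $18 + 236 @ $18 + 100 @ $12 + 148 @ $13 = $9,831

COGS = $11,132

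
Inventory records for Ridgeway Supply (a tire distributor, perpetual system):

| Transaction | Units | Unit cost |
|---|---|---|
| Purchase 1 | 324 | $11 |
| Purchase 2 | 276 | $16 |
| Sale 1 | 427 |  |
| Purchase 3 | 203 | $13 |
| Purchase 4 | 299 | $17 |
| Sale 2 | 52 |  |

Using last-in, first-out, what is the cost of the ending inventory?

Sale 1 (427) [LIFO — newest first]: 276 @ $16 + 151 @ $11 = $6,077
Sale 2 (52) [LIFO — newest first]: 52 @ $17 = $884
Total COGS = $6,077 + $884 = $6,961
Ending inventory: 173 @ $11 + 203 @ $13 + 247 @ $17 = $8,741

Ending inventory = $8,741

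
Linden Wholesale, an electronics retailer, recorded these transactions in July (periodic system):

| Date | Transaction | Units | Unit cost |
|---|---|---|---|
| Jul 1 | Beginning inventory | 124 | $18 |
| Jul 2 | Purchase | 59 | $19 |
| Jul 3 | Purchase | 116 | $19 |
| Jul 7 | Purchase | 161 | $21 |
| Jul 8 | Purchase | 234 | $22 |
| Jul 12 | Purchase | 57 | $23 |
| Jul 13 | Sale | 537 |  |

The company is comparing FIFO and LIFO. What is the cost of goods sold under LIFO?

COGS = $11,455

FIFO COGS: 124 @ $18 + 59 @ $19 + 116 @ $19 + 161 @ $21 + 77 @ $22 = $10,632
LIFO COGS: 57 @ $23 + 234 @ $22 + 161 @ $21 + 85 @ $19 = $11,455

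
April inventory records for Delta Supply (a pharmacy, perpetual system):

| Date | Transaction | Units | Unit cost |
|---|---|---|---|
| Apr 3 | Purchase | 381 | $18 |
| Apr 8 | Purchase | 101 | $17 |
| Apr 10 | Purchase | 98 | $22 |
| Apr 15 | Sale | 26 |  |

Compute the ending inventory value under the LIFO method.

Apr 15, 26 sold [LIFO — newest first]: 26 @ $22 = $572
Ending inventory: 381 @ $18 + 101 @ $17 + 72 @ $22 = $10,159

Ending inventory = $10,159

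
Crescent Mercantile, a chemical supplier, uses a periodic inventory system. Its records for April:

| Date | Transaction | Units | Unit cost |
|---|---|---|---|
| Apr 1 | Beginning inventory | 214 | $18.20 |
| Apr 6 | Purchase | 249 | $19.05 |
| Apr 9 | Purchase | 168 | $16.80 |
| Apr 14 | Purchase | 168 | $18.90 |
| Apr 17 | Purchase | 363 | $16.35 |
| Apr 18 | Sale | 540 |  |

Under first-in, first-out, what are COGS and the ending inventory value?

Apr 18, 540 sold [FIFO — oldest first]: 214 @ $18.20 + 249 @ $19.05 + 77 @ $16.80 = $9,931.85
Ending inventory: 91 @ $16.80 + 168 @ $18.90 + 363 @ $16.35 = $10,639.05

COGS = $9,931.85; ending inventory = $10,639.05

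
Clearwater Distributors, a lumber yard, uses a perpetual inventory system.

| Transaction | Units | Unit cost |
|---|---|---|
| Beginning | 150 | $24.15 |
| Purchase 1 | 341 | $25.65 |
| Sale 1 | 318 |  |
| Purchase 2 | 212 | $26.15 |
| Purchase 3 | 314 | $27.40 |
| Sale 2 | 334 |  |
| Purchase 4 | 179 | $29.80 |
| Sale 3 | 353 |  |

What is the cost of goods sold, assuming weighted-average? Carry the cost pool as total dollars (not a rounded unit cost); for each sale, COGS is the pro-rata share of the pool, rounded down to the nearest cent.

After Beginning: 150 on hand, pool $3,622.50 (≈ $24.1500 each)
After Purchase 1: 491 on hand, pool $12,369.15 (≈ $25.1918 each)
Sale 1, sell 318: 318/491 × $12,369.15 → $8,010.97
After Purchase 2: 385 on hand, pool $9,901.98 (≈ $25.7194 each)
After Purchase 3: 699 on hand, pool $18,505.58 (≈ $26.4744 each)
Sale 2, sell 334: 334/699 × $18,505.58 → $8,842.43
After Purchase 4: 544 on hand, pool $14,997.35 (≈ $27.5687 each)
Sale 3, sell 353: 353/544 × $14,997.35 → $9,731.73
Total COGS = $8,010.97 + $8,842.43 + $9,731.73 = $26,585.13
Ending inventory (cost pool remaining) = $5,265.62

COGS = $26,585.13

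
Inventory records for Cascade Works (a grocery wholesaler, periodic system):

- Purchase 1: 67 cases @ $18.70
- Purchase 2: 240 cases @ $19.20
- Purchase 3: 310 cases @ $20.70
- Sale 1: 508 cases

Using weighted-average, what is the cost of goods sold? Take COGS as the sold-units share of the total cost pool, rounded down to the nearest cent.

Sale 1, sell 508: 508/617 × $12,277.90 → $10,108.87
Ending inventory (cost pool remaining) = $2,169.03

COGS = $10,108.87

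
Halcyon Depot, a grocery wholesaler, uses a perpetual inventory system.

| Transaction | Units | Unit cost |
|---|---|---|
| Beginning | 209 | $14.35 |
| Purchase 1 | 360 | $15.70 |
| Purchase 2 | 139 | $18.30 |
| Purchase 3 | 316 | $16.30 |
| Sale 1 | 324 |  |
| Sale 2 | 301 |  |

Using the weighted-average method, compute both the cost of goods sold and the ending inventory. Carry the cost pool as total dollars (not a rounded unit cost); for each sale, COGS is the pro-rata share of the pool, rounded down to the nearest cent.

COGS = $9,976.58; ending inventory = $6,369.07

After Beginning: 209 on hand, pool $2,999.15 (≈ $14.3500 each)
After Purchase 1: 569 on hand, pool $8,651.15 (≈ $15.2041 each)
After Purchase 2: 708 on hand, pool $11,194.85 (≈ $15.8119 each)
After Purchase 3: 1024 on hand, pool $16,345.65 (≈ $15.9625 each)
Sale 1, sell 324: 324/1024 × $16,345.65 → $5,171.86
Sale 2, sell 301: 301/700 × $11,173.79 → $4,804.72
Total COGS = $5,171.86 + $4,804.72 = $9,976.58
Ending inventory (cost pool remaining) = $6,369.07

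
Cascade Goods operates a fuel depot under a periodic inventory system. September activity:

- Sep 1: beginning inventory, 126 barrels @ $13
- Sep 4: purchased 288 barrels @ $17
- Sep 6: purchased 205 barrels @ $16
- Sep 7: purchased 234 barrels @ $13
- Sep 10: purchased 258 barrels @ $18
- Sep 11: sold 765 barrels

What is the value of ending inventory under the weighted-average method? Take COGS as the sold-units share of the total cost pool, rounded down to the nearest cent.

Ending inventory = $5,450.05

Sep 11, sell 765: 765/1111 × $17,500.00 → $12,049.95
Ending inventory (cost pool remaining) = $5,450.05
Check: goods available $17,500.00 = COGS $12,049.95 + ending $5,450.05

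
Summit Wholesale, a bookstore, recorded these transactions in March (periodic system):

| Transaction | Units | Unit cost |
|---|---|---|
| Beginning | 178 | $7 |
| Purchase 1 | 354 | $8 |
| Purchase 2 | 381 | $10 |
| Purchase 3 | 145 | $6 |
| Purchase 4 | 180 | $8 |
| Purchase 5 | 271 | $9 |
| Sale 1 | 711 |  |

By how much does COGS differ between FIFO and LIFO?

FIFO COGS: 178 @ $7 + 354 @ $8 + 179 @ $10 = $5,868
LIFO COGS: 271 @ $9 + 180 @ $8 + 145 @ $6 + 115 @ $10 = $5,899
Difference = |$5,868 − $5,899| = $31

$31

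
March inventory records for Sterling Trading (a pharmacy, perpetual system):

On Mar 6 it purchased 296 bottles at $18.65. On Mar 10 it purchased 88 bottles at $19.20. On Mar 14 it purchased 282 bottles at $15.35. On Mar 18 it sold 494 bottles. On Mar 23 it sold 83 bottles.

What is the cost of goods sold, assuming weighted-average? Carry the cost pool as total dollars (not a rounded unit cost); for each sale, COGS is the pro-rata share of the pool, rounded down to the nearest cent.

After Mar 6: 296 on hand, pool $5,520.40 (≈ $18.6500 each)
After Mar 10: 384 on hand, pool $7,210.00 (≈ $18.7760 each)
After Mar 14: 666 on hand, pool $11,538.70 (≈ $17.3254 each)
Mar 18, sell 494: 494/666 × $11,538.70 → $8,558.73
Mar 23, sell 83: 83/172 × $2,979.97 → $1,438.00
Total COGS = $8,558.73 + $1,438.00 = $9,996.73
Ending inventory (cost pool remaining) = $1,541.97

COGS = $9,996.73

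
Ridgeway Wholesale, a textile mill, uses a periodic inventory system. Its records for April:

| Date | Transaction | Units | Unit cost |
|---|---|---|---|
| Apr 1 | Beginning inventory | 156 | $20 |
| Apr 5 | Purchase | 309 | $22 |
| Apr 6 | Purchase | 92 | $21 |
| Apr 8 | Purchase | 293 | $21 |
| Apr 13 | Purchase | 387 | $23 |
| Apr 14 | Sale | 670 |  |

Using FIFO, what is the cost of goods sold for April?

Apr 14, 670 sold [FIFO — oldest first]: 156 @ $20 + 309 @ $22 + 92 @ $21 + 113 @ $21 = $14,223
Ending inventory: 180 @ $21 + 387 @ $23 = $12,681
Check: goods available $26,904 = COGS $14,223 + ending $12,681

COGS = $14,223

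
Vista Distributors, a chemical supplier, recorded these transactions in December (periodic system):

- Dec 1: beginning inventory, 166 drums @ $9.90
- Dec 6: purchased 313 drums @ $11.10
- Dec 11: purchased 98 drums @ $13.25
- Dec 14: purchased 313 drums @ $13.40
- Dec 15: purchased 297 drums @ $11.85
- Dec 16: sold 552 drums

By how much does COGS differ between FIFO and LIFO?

FIFO COGS: 166 @ $9.90 + 313 @ $11.10 + 73 @ $13.25 = $6,084.95
LIFO COGS: 297 @ $11.85 + 255 @ $13.40 = $6,936.45
Difference = |$6,084.95 − $6,936.45| = $851.50

$851.50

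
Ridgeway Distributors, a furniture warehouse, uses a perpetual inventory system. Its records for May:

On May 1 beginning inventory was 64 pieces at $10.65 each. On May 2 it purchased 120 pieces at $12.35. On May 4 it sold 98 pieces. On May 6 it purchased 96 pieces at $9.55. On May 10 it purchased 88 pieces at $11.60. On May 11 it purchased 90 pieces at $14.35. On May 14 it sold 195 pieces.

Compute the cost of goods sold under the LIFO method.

May 4, 98 sold [LIFO — newest first]: 98 @ $12.35 = $1,210.30
May 14, 195 sold [LIFO — newest first]: 90 @ $14.35 + 88 @ $11.60 + 17 @ $9.55 = $2,474.65
Total COGS = $1,210.30 + $2,474.65 = $3,684.95
Ending inventory: 64 @ $10.65 + 22 @ $12.35 + 79 @ $9.55 = $1,707.75

COGS = $3,684.95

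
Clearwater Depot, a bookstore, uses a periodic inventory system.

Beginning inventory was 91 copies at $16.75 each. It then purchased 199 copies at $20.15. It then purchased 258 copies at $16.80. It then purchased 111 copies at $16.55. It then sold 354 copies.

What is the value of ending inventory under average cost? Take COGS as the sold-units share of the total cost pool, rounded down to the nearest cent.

Sale 1, sell 354: 354/659 × $11,705.55 → $6,287.95
Ending inventory (cost pool remaining) = $5,417.60

Ending inventory = $5,417.60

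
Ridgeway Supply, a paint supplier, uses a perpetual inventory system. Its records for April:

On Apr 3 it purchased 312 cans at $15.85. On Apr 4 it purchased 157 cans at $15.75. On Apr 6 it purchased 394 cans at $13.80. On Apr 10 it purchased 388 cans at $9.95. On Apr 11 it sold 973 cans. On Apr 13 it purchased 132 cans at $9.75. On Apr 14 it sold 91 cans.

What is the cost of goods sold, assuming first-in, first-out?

Apr 11, 973 sold [FIFO — oldest first]: 312 @ $15.85 + 157 @ $15.75 + 394 @ $13.80 + 110 @ $9.95 = $13,949.65
Apr 14, 91 sold [FIFO — oldest first]: 91 @ $9.95 = $905.45
Total COGS = $13,949.65 + $905.45 = $14,855.10
Ending inventory: 187 @ $9.95 + 132 @ $9.75 = $3,147.65
Check: goods available $18,002.75 = COGS $14,855.10 + ending $3,147.65

COGS = $14,855.10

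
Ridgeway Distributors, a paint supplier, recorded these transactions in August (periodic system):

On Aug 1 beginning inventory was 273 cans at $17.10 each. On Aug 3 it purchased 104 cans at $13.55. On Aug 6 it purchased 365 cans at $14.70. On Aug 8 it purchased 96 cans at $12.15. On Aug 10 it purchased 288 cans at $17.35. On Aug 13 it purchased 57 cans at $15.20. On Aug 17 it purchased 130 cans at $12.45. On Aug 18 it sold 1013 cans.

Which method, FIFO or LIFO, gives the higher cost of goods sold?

FIFO

FIFO COGS: 273 @ $17.10 + 104 @ $13.55 + 365 @ $14.70 + 96 @ $12.15 + 175 @ $17.35 = $15,645.65
LIFO COGS: 130 @ $12.45 + 57 @ $15.20 + 288 @ $17.35 + 96 @ $12.15 + 365 @ $14.70 + 77 @ $13.55 = $15,056.95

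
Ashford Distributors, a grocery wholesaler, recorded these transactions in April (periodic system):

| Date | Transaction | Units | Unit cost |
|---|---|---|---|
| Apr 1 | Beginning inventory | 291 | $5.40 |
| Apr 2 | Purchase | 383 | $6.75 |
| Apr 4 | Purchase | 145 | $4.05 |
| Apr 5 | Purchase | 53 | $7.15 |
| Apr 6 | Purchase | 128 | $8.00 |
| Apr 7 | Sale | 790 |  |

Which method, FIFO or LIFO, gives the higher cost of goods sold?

FIFO COGS: 291 @ $5.40 + 383 @ $6.75 + 116 @ $4.05 = $4,626.45
LIFO COGS: 128 @ $8.00 + 53 @ $7.15 + 145 @ $4.05 + 383 @ $6.75 + 81 @ $5.40 = $5,012.85

LIFO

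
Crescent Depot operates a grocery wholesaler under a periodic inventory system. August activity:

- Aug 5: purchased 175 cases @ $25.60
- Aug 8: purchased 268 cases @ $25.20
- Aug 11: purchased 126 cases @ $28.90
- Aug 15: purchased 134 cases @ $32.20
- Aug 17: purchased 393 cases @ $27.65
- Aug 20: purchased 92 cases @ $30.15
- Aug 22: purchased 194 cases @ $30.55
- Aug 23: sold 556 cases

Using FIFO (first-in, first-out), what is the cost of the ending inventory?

Aug 23, 556 sold [FIFO — oldest first]: 175 @ $25.60 + 268 @ $25.20 + 113 @ $28.90 = $14,499.30
Ending inventory: 13 @ $28.90 + 134 @ $32.20 + 393 @ $27.65 + 92 @ $30.15 + 194 @ $30.55 = $24,257.45
Check: goods available $38,756.75 = COGS $14,499.30 + ending $24,257.45

Ending inventory = $24,257.45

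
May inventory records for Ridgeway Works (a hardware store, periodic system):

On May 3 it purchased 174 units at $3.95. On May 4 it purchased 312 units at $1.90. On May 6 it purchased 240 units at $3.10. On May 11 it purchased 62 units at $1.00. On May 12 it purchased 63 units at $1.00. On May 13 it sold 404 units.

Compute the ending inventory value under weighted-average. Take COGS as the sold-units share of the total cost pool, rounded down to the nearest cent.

May 13, sell 404: 404/851 × $2,149.10 → $1,020.25
Ending inventory (cost pool remaining) = $1,128.85
Check: goods available $2,149.10 = COGS $1,020.25 + ending $1,128.85

Ending inventory = $1,128.85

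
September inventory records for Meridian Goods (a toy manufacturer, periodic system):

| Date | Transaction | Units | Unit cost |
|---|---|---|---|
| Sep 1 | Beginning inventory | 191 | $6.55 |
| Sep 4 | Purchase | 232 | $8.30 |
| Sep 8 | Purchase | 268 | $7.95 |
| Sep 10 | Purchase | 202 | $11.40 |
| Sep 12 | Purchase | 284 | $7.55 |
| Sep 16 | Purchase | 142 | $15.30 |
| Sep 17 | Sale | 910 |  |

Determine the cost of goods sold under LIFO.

COGS = $8,866.40

Sep 17, 910 sold [LIFO — newest first]: 142 @ $15.30 + 284 @ $7.55 + 202 @ $11.40 + 268 @ $7.95 + 14 @ $8.30 = $8,866.40
Ending inventory: 191 @ $6.55 + 218 @ $8.30 = $3,060.45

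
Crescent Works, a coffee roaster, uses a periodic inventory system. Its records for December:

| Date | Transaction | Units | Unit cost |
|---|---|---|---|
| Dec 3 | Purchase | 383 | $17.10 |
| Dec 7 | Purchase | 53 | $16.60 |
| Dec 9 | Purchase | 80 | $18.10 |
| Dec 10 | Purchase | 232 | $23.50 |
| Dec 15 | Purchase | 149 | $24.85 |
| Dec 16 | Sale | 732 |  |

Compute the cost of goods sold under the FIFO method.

COGS = $13,953.10

Dec 16, 732 sold [FIFO — oldest first]: 383 @ $17.10 + 53 @ $16.60 + 80 @ $18.10 + 216 @ $23.50 = $13,953.10
Ending inventory: 16 @ $23.50 + 149 @ $24.85 = $4,078.65
Check: goods available $18,031.75 = COGS $13,953.10 + ending $4,078.65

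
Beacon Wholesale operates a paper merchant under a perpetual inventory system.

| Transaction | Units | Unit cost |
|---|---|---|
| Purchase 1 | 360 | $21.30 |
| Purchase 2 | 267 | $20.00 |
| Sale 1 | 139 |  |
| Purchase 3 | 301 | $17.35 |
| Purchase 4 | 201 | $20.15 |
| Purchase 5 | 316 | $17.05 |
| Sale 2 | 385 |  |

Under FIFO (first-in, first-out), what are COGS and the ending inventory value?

COGS = $10,948.00; ending inventory = $16,720.30

Sale 1 (139) [FIFO — oldest first]: 139 @ $21.30 = $2,960.70
Sale 2 (385) [FIFO — oldest first]: 221 @ $21.30 + 164 @ $20.00 = $7,987.30
Total COGS = $2,960.70 + $7,987.30 = $10,948.00
Ending inventory: 103 @ $20.00 + 301 @ $17.35 + 201 @ $20.15 + 316 @ $17.05 = $16,720.30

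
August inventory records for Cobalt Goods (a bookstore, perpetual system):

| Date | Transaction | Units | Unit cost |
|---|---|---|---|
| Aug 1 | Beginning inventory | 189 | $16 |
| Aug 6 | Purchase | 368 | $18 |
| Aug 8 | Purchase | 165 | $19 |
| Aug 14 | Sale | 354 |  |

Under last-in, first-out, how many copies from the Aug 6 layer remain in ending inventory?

179

Aug 14, 354 sold [LIFO — newest first]: 165 @ $19 + 189 @ $18 = $6,537
Ending inventory: 189 @ $16 + 179 @ $18 = $6,246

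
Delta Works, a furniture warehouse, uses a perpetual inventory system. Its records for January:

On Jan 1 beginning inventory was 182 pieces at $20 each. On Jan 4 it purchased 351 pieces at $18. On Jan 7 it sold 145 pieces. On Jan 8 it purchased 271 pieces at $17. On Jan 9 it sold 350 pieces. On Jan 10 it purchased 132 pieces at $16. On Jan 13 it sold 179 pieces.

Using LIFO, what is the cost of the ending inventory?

Ending inventory = $5,080

Jan 7, 145 sold [LIFO — newest first]: 145 @ $18 = $2,610
Jan 9, 350 sold [LIFO — newest first]: 271 @ $17 + 79 @ $18 = $6,029
Jan 13, 179 sold [LIFO — newest first]: 132 @ $16 + 47 @ $18 = $2,958
Total COGS = $2,610 + $6,029 + $2,958 = $11,597
Ending inventory: 182 @ $20 + 80 @ $18 = $5,080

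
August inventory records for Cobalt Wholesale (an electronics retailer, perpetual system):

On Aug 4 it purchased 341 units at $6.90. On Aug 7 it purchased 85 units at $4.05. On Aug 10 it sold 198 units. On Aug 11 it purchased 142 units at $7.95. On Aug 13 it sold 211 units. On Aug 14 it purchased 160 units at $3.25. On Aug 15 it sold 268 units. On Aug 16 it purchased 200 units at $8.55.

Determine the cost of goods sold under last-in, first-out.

COGS = $3,994.15

Aug 10, 198 sold [LIFO — newest first]: 85 @ $4.05 + 113 @ $6.90 = $1,123.95
Aug 13, 211 sold [LIFO — newest first]: 142 @ $7.95 + 69 @ $6.90 = $1,605.00
Aug 15, 268 sold [LIFO — newest first]: 160 @ $3.25 + 108 @ $6.90 = $1,265.20
Total COGS = $1,123.95 + $1,605.00 + $1,265.20 = $3,994.15
Ending inventory: 51 @ $6.90 + 200 @ $8.55 = $2,061.90
Check: goods available $6,056.05 = COGS $3,994.15 + ending $2,061.90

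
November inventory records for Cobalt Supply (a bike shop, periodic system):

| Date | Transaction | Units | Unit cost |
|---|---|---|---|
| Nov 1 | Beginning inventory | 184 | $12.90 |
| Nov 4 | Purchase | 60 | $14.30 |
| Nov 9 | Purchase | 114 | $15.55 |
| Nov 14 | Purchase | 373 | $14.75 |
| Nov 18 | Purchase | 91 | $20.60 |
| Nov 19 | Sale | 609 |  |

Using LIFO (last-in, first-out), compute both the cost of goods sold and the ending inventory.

COGS = $9,592.35; ending inventory = $2,788.30

Nov 19, 609 sold [LIFO — newest first]: 91 @ $20.60 + 373 @ $14.75 + 114 @ $15.55 + 31 @ $14.30 = $9,592.35
Ending inventory: 184 @ $12.90 + 29 @ $14.30 = $2,788.30
Check: goods available $12,380.65 = COGS $9,592.35 + ending $2,788.30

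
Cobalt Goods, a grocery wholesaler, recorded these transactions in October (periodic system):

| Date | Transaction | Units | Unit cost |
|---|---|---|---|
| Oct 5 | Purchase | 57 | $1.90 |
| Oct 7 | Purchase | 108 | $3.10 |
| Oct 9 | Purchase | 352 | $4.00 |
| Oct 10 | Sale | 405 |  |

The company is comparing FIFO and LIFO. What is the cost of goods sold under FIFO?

COGS = $1,403.10

FIFO COGS: 57 @ $1.90 + 108 @ $3.10 + 240 @ $4.00 = $1,403.10
LIFO COGS: 352 @ $4.00 + 53 @ $3.10 = $1,572.30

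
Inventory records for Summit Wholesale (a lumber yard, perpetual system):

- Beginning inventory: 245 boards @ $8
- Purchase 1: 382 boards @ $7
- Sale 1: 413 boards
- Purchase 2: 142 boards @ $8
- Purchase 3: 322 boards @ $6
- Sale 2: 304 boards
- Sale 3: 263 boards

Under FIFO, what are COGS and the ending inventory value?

Sale 1 (413) [FIFO — oldest first]: 245 @ $8 + 168 @ $7 = $3,136
Sale 2 (304) [FIFO — oldest first]: 214 @ $7 + 90 @ $8 = $2,218
Sale 3 (263) [FIFO — oldest first]: 52 @ $8 + 211 @ $6 = $1,682
Total COGS = $3,136 + $2,218 + $1,682 = $7,036
Ending inventory: 111 @ $6 = $666

COGS = $7,036; ending inventory = $666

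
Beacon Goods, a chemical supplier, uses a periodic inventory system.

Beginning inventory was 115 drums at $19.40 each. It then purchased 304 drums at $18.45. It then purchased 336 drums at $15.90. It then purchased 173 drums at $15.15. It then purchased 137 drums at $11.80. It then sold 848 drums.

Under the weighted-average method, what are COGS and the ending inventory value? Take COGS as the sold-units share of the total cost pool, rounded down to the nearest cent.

COGS = $13,870.37; ending inventory = $3,549.38

Sale 1, sell 848: 848/1065 × $17,419.75 → $13,870.37
Ending inventory (cost pool remaining) = $3,549.38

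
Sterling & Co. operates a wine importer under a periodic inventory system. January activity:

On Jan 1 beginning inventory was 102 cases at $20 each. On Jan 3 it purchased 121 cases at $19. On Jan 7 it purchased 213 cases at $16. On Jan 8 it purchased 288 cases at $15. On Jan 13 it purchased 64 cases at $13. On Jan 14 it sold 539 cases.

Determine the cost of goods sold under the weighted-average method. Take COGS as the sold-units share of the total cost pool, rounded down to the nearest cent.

COGS = $8,823.04

Jan 14, sell 539: 539/788 × $12,899.00 → $8,823.04
Ending inventory (cost pool remaining) = $4,075.96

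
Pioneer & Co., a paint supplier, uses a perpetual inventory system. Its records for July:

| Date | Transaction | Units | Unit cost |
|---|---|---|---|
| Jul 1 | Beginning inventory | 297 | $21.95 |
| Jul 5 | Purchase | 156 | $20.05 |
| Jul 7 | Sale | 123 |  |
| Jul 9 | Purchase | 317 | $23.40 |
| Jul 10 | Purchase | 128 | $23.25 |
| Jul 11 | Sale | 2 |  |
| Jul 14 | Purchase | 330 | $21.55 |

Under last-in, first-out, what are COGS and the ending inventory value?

Jul 7, 123 sold [LIFO — newest first]: 123 @ $20.05 = $2,466.15
Jul 11, 2 sold [LIFO — newest first]: 2 @ $23.25 = $46.50
Total COGS = $2,466.15 + $46.50 = $2,512.65
Ending inventory: 297 @ $21.95 + 33 @ $20.05 + 317 @ $23.40 + 126 @ $23.25 + 330 @ $21.55 = $24,639.60

COGS = $2,512.65; ending inventory = $24,639.60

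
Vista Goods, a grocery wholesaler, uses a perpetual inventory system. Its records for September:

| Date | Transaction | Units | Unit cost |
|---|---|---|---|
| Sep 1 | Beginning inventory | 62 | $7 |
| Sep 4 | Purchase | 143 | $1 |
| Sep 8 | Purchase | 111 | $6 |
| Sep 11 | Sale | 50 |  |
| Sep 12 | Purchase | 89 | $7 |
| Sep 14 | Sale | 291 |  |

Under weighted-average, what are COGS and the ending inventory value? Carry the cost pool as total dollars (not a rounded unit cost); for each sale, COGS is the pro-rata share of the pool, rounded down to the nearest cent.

COGS = $1,565.05; ending inventory = $300.95

After Sep 1: 62 on hand, pool $434.00 (≈ $7.0000 each)
After Sep 4: 205 on hand, pool $577.00 (≈ $2.8146 each)
After Sep 8: 316 on hand, pool $1,243.00 (≈ $3.9335 each)
Sep 11, sell 50: 50/316 × $1,243.00 → $196.67
After Sep 12: 355 on hand, pool $1,669.33 (≈ $4.7023 each)
Sep 14, sell 291: 291/355 × $1,669.33 → $1,368.38
Total COGS = $196.67 + $1,368.38 = $1,565.05
Ending inventory (cost pool remaining) = $300.95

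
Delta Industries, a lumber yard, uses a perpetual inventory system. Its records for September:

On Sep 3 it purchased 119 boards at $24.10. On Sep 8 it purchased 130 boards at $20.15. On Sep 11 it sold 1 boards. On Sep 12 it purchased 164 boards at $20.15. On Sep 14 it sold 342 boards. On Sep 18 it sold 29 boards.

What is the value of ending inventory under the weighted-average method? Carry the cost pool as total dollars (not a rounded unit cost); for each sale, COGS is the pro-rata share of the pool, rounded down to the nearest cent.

After Sep 3: 119 on hand, pool $2,867.90 (≈ $24.1000 each)
After Sep 8: 249 on hand, pool $5,487.40 (≈ $22.0378 each)
Sep 11, sell 1: 1/249 × $5,487.40 → $22.03
After Sep 12: 412 on hand, pool $8,769.97 (≈ $21.2863 each)
Sep 14, sell 342: 342/412 × $8,769.97 → $7,279.92
Sep 18, sell 29: 29/70 × $1,490.05 → $617.30
Total COGS = $22.03 + $7,279.92 + $617.30 = $7,919.25
Ending inventory (cost pool remaining) = $872.75

Ending inventory = $872.75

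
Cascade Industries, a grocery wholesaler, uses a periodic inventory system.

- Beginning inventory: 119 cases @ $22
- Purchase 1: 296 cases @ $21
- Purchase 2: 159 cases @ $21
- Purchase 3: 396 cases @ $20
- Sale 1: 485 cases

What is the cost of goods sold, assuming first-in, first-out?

COGS = $10,304

Sale 1 (485) [FIFO — oldest first]: 119 @ $22 + 296 @ $21 + 70 @ $21 = $10,304
Ending inventory: 89 @ $21 + 396 @ $20 = $9,789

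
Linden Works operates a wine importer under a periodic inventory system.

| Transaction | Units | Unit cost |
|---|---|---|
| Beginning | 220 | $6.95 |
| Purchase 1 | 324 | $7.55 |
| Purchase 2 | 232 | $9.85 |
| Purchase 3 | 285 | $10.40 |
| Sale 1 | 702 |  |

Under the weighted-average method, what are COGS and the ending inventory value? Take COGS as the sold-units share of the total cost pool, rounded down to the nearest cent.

Sale 1, sell 702: 702/1061 × $9,224.40 → $6,103.23
Ending inventory (cost pool remaining) = $3,121.17

COGS = $6,103.23; ending inventory = $3,121.17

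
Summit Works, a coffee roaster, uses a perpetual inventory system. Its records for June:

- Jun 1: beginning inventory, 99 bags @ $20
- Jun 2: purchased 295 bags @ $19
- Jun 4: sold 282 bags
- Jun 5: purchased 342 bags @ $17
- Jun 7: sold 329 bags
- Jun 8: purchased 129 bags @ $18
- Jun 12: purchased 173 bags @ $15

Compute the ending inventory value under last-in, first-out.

Ending inventory = $7,365

Jun 4, 282 sold [LIFO — newest first]: 282 @ $19 = $5,358
Jun 7, 329 sold [LIFO — newest first]: 329 @ $17 = $5,593
Total COGS = $5,358 + $5,593 = $10,951
Ending inventory: 99 @ $20 + 13 @ $19 + 13 @ $17 + 129 @ $18 + 173 @ $15 = $7,365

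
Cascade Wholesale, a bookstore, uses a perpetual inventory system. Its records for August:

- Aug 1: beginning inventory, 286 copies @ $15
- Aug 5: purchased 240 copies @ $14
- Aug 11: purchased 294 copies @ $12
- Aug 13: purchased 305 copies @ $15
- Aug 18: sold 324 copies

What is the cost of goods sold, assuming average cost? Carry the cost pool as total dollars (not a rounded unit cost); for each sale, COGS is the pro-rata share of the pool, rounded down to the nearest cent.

COGS = $4,536.86

After Aug 1: 286 on hand, pool $4,290.00 (≈ $15.0000 each)
After Aug 5: 526 on hand, pool $7,650.00 (≈ $14.5437 each)
After Aug 11: 820 on hand, pool $11,178.00 (≈ $13.6317 each)
After Aug 13: 1125 on hand, pool $15,753.00 (≈ $14.0027 each)
Aug 18, sell 324: 324/1125 × $15,753.00 → $4,536.86
Ending inventory (cost pool remaining) = $11,216.14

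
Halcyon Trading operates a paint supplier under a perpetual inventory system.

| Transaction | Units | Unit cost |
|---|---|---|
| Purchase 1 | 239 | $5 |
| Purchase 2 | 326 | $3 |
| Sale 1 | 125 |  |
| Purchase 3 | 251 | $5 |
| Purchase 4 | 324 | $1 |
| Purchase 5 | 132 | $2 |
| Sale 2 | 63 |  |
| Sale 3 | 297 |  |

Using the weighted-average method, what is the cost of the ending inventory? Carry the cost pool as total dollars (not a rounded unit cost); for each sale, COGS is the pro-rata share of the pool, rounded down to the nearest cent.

Ending inventory = $2,425.68

After Purchase 1: 239 on hand, pool $1,195.00 (≈ $5.0000 each)
After Purchase 2: 565 on hand, pool $2,173.00 (≈ $3.8460 each)
Sale 1, sell 125: 125/565 × $2,173.00 → $480.75
After Purchase 3: 691 on hand, pool $2,947.25 (≈ $4.2652 each)
After Purchase 4: 1015 on hand, pool $3,271.25 (≈ $3.2229 each)
After Purchase 5: 1147 on hand, pool $3,535.25 (≈ $3.0822 each)
Sale 2, sell 63: 63/1147 × $3,535.25 → $194.17
Sale 3, sell 297: 297/1084 × $3,341.08 → $915.40
Total COGS = $480.75 + $194.17 + $915.40 = $1,590.32
Ending inventory (cost pool remaining) = $2,425.68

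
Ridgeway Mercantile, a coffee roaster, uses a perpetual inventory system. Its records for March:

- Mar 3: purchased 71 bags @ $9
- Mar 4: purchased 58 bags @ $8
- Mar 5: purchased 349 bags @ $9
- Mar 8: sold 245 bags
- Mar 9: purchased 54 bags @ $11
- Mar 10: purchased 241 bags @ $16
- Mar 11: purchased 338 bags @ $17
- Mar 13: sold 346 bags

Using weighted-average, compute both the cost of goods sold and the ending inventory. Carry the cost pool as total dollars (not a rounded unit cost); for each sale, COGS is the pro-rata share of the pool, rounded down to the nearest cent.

After Mar 3: 71 on hand, pool $639.00 (≈ $9.0000 each)
After Mar 4: 129 on hand, pool $1,103.00 (≈ $8.5504 each)
After Mar 5: 478 on hand, pool $4,244.00 (≈ $8.8787 each)
Mar 8, sell 245: 245/478 × $4,244.00 → $2,175.27
After Mar 9: 287 on hand, pool $2,662.73 (≈ $9.2778 each)
After Mar 10: 528 on hand, pool $6,518.73 (≈ $12.3461 each)
After Mar 11: 866 on hand, pool $12,264.73 (≈ $14.1625 each)
Mar 13, sell 346: 346/866 × $12,264.73 → $4,900.22
Total COGS = $2,175.27 + $4,900.22 = $7,075.49
Ending inventory (cost pool remaining) = $7,364.51

COGS = $7,075.49; ending inventory = $7,364.51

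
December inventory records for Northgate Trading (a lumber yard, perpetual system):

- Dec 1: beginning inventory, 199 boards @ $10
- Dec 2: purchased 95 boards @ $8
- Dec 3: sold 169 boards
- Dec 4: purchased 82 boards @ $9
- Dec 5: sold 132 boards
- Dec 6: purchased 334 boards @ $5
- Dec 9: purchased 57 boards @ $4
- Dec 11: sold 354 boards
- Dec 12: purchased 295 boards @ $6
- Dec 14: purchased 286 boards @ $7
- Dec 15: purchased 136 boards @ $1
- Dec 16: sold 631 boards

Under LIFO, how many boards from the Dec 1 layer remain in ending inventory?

75

Dec 3, 169 sold [LIFO — newest first]: 95 @ $8 + 74 @ $10 = $1,500
Dec 5, 132 sold [LIFO — newest first]: 82 @ $9 + 50 @ $10 = $1,238
Dec 11, 354 sold [LIFO — newest first]: 57 @ $4 + 297 @ $5 = $1,713
Dec 16, 631 sold [LIFO — newest first]: 136 @ $1 + 286 @ $7 + 209 @ $6 = $3,392
Total COGS = $1,500 + $1,238 + $1,713 + $3,392 = $7,843
Ending inventory: 75 @ $10 + 37 @ $5 + 86 @ $6 = $1,451
Check: goods available $9,294 = COGS $7,843 + ending $1,451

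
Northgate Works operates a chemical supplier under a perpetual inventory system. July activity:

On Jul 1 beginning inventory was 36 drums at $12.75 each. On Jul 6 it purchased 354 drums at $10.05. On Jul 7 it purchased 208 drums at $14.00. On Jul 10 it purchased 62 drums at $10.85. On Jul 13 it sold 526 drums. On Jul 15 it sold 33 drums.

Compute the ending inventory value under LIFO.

Jul 13, 526 sold [LIFO — newest first]: 62 @ $10.85 + 208 @ $14.00 + 256 @ $10.05 = $6,157.50
Jul 15, 33 sold [LIFO — newest first]: 33 @ $10.05 = $331.65
Total COGS = $6,157.50 + $331.65 = $6,489.15
Ending inventory: 36 @ $12.75 + 65 @ $10.05 = $1,112.25

Ending inventory = $1,112.25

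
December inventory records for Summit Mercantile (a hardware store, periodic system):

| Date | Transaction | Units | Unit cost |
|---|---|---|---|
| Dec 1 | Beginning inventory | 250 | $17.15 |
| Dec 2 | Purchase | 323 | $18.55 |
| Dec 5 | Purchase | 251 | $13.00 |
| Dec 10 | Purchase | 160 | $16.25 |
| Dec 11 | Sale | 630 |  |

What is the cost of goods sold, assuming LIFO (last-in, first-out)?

COGS = $9,925.45

Dec 11, 630 sold [LIFO — newest first]: 160 @ $16.25 + 251 @ $13.00 + 219 @ $18.55 = $9,925.45
Ending inventory: 250 @ $17.15 + 104 @ $18.55 = $6,216.70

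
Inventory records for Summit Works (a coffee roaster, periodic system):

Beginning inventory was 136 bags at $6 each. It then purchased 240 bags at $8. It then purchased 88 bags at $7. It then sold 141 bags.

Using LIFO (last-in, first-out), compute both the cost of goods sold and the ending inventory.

Sale 1 (141) [LIFO — newest first]: 88 @ $7 + 53 @ $8 = $1,040
Ending inventory: 136 @ $6 + 187 @ $8 = $2,312

COGS = $1,040; ending inventory = $2,312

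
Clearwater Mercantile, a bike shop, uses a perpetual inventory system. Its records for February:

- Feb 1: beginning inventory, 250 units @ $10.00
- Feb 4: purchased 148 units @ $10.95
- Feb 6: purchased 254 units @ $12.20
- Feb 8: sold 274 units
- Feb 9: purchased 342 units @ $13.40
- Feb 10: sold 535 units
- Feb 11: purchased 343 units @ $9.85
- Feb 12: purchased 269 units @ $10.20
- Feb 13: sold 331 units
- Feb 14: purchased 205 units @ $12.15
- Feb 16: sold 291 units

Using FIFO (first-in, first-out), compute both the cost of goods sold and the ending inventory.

COGS = $16,139.55; ending inventory = $4,275.75

Feb 8, 274 sold [FIFO — oldest first]: 250 @ $10.00 + 24 @ $10.95 = $2,762.80
Feb 10, 535 sold [FIFO — oldest first]: 124 @ $10.95 + 254 @ $12.20 + 157 @ $13.40 = $6,560.40
Feb 13, 331 sold [FIFO — oldest first]: 185 @ $13.40 + 146 @ $9.85 = $3,917.10
Feb 16, 291 sold [FIFO — oldest first]: 197 @ $9.85 + 94 @ $10.20 = $2,899.25
Total COGS = $2,762.80 + $6,560.40 + $3,917.10 + $2,899.25 = $16,139.55
Ending inventory: 175 @ $10.20 + 205 @ $12.15 = $4,275.75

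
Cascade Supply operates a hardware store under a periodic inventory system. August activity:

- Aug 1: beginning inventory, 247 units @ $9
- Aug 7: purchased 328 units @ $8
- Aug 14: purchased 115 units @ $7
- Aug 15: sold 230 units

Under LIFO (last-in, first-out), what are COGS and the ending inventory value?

Aug 15, 230 sold [LIFO — newest first]: 115 @ $7 + 115 @ $8 = $1,725
Ending inventory: 247 @ $9 + 213 @ $8 = $3,927

COGS = $1,725; ending inventory = $3,927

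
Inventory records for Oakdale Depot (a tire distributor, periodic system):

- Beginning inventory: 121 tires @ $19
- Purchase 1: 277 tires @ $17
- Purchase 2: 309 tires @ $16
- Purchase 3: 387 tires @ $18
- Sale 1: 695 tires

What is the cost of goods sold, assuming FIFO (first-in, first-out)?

Sale 1 (695) [FIFO — oldest first]: 121 @ $19 + 277 @ $17 + 297 @ $16 = $11,760
Ending inventory: 12 @ $16 + 387 @ $18 = $7,158

COGS = $11,760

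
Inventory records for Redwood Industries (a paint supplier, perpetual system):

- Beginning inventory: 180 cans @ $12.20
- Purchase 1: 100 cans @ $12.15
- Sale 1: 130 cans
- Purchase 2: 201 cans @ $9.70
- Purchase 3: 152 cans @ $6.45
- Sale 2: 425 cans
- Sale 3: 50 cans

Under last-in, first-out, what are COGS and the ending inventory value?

COGS = $5,999.50; ending inventory = $341.60

Sale 1 (130) [LIFO — newest first]: 100 @ $12.15 + 30 @ $12.20 = $1,581.00
Sale 2 (425) [LIFO — newest first]: 152 @ $6.45 + 201 @ $9.70 + 72 @ $12.20 = $3,808.50
Sale 3 (50) [LIFO — newest first]: 50 @ $12.20 = $610.00
Total COGS = $1,581.00 + $3,808.50 + $610.00 = $5,999.50
Ending inventory: 28 @ $12.20 = $341.60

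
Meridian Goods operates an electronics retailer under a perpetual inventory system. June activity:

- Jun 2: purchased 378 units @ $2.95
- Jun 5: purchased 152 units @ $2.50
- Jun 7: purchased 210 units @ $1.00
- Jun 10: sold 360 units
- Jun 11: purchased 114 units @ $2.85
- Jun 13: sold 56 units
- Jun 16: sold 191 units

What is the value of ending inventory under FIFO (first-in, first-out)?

Jun 10, 360 sold [FIFO — oldest first]: 360 @ $2.95 = $1,062.00
Jun 13, 56 sold [FIFO — oldest first]: 18 @ $2.95 + 38 @ $2.50 = $148.10
Jun 16, 191 sold [FIFO — oldest first]: 114 @ $2.50 + 77 @ $1.00 = $362.00
Total COGS = $1,062.00 + $148.10 + $362.00 = $1,572.10
Ending inventory: 133 @ $1.00 + 114 @ $2.85 = $457.90

Ending inventory = $457.90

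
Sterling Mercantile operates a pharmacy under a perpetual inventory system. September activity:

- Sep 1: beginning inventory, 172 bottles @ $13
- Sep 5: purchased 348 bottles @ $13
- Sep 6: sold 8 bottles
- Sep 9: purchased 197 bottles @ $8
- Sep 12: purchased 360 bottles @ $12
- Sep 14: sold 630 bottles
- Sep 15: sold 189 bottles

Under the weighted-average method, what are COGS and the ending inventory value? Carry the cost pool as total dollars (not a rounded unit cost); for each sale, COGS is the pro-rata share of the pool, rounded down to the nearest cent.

After Sep 1: 172 on hand, pool $2,236.00 (≈ $13.0000 each)
After Sep 5: 520 on hand, pool $6,760.00 (≈ $13.0000 each)
Sep 6, sell 8: 8/520 × $6,760.00 → $104.00
After Sep 9: 709 on hand, pool $8,232.00 (≈ $11.6107 each)
After Sep 12: 1069 on hand, pool $12,552.00 (≈ $11.7418 each)
Sep 14, sell 630: 630/1069 × $12,552.00 → $7,397.34
Sep 15, sell 189: 189/439 × $5,154.66 → $2,219.20
Total COGS = $104.00 + $7,397.34 + $2,219.20 = $9,720.54
Ending inventory (cost pool remaining) = $2,935.46
Check: goods available $12,656.00 = COGS $9,720.54 + ending $2,935.46

COGS = $9,720.54; ending inventory = $2,935.46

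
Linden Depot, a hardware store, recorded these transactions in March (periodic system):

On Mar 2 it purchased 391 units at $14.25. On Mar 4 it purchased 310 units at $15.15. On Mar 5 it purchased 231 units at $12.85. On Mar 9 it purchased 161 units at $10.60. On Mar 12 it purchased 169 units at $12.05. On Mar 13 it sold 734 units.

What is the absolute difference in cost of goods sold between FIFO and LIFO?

$1,359.95

FIFO COGS: 391 @ $14.25 + 310 @ $15.15 + 33 @ $12.85 = $10,692.30
LIFO COGS: 169 @ $12.05 + 161 @ $10.60 + 231 @ $12.85 + 173 @ $15.15 = $9,332.35
Difference = |$10,692.30 − $9,332.35| = $1,359.95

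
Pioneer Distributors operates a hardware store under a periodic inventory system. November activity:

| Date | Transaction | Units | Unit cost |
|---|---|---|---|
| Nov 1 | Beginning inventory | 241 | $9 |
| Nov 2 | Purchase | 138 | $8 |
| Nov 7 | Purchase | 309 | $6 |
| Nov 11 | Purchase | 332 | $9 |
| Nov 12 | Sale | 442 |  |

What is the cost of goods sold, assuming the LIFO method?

COGS = $3,648

Nov 12, 442 sold [LIFO — newest first]: 332 @ $9 + 110 @ $6 = $3,648
Ending inventory: 241 @ $9 + 138 @ $8 + 199 @ $6 = $4,467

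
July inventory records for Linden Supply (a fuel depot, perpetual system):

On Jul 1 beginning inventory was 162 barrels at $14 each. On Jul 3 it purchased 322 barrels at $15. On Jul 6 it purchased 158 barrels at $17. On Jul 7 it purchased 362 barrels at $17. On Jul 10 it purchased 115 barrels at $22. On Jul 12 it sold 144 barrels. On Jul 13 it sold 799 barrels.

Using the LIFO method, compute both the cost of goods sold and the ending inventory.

COGS = $15,990; ending inventory = $2,478

Jul 12, 144 sold [LIFO — newest first]: 115 @ $22 + 29 @ $17 = $3,023
Jul 13, 799 sold [LIFO — newest first]: 333 @ $17 + 158 @ $17 + 308 @ $15 = $12,967
Total COGS = $3,023 + $12,967 = $15,990
Ending inventory: 162 @ $14 + 14 @ $15 = $2,478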